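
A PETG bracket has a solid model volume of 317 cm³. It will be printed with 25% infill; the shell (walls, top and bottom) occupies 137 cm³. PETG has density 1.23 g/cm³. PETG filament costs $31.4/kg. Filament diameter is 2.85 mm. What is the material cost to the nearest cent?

Volume inside the shell = 317 − 137 = 180 cm³.
Infill deposited: 0.25 × 180 → 45 cm³.
Deposited volume = 137 + 45, so 182 cm³.
Mass = 182 × 1.23 = 223.86 g.
At $31.4/kg: 223.86/1000 × 31.4 = $7.03.

$7.03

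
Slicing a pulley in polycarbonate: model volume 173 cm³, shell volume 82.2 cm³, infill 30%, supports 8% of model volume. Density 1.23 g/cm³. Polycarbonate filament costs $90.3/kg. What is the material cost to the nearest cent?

Interior volume = 173 − 82.2 = 90.8 cm³.
Infill deposited: 0.30 × 90.8 → 27.24 cm³.
Support = 0.08 × 173, so 13.84 cm³.
Deposited volume = 82.2 + 27.24 + 13.84, so 123.28 cm³.
Mass = 123.28 × 1.23, so 151.6344 g.
At $90.3/kg: 151.6344/1000 × 90.3 = $13.69.

$13.69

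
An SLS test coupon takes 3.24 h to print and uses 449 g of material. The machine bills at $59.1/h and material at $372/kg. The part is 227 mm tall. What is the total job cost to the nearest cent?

Machine cost = 59.1 × 3.24, so $191.484.
Feedstock cost = 372 × 449/1000, so $167.028.
Total = 191.484 + 167.028 = 358.512 ≈ $358.51.

$358.51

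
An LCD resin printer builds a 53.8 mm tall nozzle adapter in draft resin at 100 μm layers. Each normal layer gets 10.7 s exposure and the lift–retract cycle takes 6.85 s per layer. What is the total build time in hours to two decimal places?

2.62 hours

Layers = ⌈53.8/0.1⌉ = 538.
Per-layer time = 10.7 + 6.85 = 17.55 s.
Total = 538 × 17.55 = 9441.9 s = 2.62 hours.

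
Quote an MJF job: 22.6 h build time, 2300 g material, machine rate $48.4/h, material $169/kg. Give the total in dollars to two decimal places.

$1482.54

Time charge = 48.4 × 22.6 = $1093.84.
Material cost: 169 × 2300/1000 → $388.70.
Total = 1093.84 + 388.70 = $1482.54.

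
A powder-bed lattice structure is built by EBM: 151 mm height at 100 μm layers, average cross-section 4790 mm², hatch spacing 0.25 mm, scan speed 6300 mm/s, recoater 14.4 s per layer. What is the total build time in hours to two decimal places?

Number of layers: 151 / 0.1 → 1510 (rounded up).
Hatch length per layer = 4790 / 0.25, so 19160 mm.
Per-layer scan time: 19160 / 6300 → 3.0413 s.
Per-layer time: 3.0413 + 14.4 → 17.4413 s.
1510 layers × 17.4413 s/layer = 26336.363 s, i.e. 7.32 hours.

7.32 hours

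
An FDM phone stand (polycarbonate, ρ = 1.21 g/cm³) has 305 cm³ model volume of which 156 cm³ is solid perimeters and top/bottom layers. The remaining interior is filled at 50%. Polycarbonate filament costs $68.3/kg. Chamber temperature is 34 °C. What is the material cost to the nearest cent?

Infill region: 305 − 156 → 149 cm³.
Deposited infill = 0.50 × 149 = 74.5 cm³.
Deposited volume: 156 + 74.5 → 230.5 cm³.
Mass = 230.5 × 1.21, so 278.905 g.
Cost = 278.905 g / 1000 × $68.3/kg = $19.05.

$19.05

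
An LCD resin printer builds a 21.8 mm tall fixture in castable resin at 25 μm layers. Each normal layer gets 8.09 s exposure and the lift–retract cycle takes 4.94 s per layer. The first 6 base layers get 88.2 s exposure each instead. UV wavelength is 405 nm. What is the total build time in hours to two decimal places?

Number of layers: 21.8 / 0.025 → 872 (rounded up).
Base layers = 6 × (88.2 + 4.94), so 558.84 s.
Remaining layers: 866 × (8.09 + 4.94) → 11283.98 s.
Total = 558.84 + 11283.98 = 11842.82 s = 3.29 hours.

3.29 hours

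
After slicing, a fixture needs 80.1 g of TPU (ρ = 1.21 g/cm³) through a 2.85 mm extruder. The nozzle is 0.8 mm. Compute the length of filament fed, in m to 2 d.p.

Extruded volume: 80.1/1.21 = 66.1983 cm³ (66198.3 mm³).
Filament cross-section = π × (2.85/2)² = 6.3794 mm².
L = V/A = 66198.3/6.3794 = 10376.88 mm → 10.38 m.

10.38 m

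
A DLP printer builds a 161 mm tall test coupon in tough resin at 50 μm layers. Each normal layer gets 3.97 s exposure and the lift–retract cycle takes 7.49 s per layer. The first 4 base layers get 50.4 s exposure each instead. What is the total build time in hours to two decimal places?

Layers = ⌈161/0.05⌉ = 3220.
Base layers = 4 × (50.4 + 7.49) = 231.56 s.
Regular layers: 3216 × (3.97 + 7.49) → 36855.36 s.
Sum: 231.56 + 36855.36 = 37086.92 s → 10.30 hours.

10.30 hours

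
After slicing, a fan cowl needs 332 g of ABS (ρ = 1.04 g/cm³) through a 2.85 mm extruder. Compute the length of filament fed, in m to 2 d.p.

Volume = 332 g / 1.04 g·cm⁻³ = 319.2308 cm³ = 319230.8 mm³.
Filament cross-section = π × (2.85/2)² = 6.3794 mm².
L = V/A = 319230.8/6.3794 = 50040.88 mm → 50.04 m.

50.04 m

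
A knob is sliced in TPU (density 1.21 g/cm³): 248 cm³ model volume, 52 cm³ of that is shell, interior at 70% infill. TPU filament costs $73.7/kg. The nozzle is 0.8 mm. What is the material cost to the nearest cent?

Volume inside the shell = 248 − 52 = 196 cm³.
Infill volume: 0.70 × 196 → 137.2 cm³.
Total printed volume = 52 + 137.2, so 189.2 cm³.
Mass: 189.2 × 1.21 → 228.932 g.
At $73.7/kg: 228.932/1000 × 73.7 = $16.87.

$16.87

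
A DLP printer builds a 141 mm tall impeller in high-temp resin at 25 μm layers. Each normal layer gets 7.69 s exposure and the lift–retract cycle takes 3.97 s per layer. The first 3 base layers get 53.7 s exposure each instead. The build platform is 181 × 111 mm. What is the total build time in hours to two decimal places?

Layer count = ceil(141 / 0.025) = 5640.
Base layers: 3 × (53.7 + 3.97) → 173.01 s.
Remaining layers = 5637 × (7.69 + 3.97) = 65727.42 s.
Total = 173.01 + 65727.42 = 65900.43 s = 18.31 hours.

18.31 hours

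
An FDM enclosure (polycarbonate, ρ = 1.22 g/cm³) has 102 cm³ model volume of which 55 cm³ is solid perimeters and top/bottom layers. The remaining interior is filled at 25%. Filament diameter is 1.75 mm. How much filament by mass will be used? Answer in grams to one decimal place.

81.4 g

Infill region = 102 − 55, so 47 cm³.
Infill deposited: 0.25 × 47 → 11.75 cm³.
Total extruded = 55 + 11.75, so 66.75 cm³.
Mass = 66.75 × 1.22 = 81.435 g.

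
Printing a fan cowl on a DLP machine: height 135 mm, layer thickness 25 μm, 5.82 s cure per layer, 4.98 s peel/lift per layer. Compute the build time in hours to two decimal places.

Number of layers: 135 / 0.025 → 5400 (rounded up).
Cycle time: 5.82 + 4.98 → 10.8 s.
Build time: 5400 × 10.8 s = 58320 s, i.e. 16.20 hours.

16.20 hours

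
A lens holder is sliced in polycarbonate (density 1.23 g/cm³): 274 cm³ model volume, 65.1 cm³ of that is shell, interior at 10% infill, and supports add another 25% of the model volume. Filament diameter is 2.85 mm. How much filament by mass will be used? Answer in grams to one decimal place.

Interior volume: 274 − 65.1 → 208.9 cm³.
Infill volume = 0.10 × 208.9 = 20.89 cm³.
Support = 0.25 × 274, so 68.5 cm³.
Total printed volume: 65.1 + 20.89 + 68.5 → 154.49 cm³.
Mass = 154.49 × 1.23, so 190.0227 g.

190.0 g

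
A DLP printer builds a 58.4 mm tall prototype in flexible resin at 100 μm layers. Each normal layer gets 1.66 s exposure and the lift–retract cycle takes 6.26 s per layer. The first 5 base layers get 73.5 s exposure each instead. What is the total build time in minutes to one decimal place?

Layers = ⌈58.4/0.1⌉ = 584.
Burn-in layers: 5 × (73.5 + 6.26) → 398.8 s.
Remaining layers: 579 × (1.66 + 6.26) → 4585.68 s.
Total = 398.8 + 4585.68 = 4984.48 s = 83.1 minutes.

83.1 minutes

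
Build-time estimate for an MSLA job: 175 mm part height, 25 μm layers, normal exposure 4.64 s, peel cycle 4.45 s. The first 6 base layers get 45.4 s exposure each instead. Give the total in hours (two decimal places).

Layers = ⌈175/0.025⌉ = 7000.
Base layers = 6 × (45.4 + 4.45) = 299.1 s.
Regular layers = 6994 × (4.64 + 4.45), so 63575.46 s.
Sum: 299.1 + 63575.46 = 63874.56 s → 17.74 hours.

17.74 hours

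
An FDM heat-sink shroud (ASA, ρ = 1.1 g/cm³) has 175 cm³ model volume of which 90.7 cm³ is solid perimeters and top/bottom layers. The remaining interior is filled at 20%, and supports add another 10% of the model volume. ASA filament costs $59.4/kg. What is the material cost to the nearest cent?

$8.17

Interior volume: 175 − 90.7 → 84.3 cm³.
Infill deposited = 0.20 × 84.3 = 16.86 cm³.
Support: 0.10 × 175 → 17.5 cm³.
Total extruded: 90.7 + 16.86 + 17.5 → 125.06 cm³.
Mass = 125.06 × 1.1 = 137.566 g.
At $59.4/kg: 137.566/1000 × 59.4 = $8.17.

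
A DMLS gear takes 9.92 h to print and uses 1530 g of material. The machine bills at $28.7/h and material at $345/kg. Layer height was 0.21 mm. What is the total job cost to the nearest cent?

$812.55

Time charge = 28.7 × 9.92 = $284.704.
Material charge = 345 × 1530/1000 = $527.85.
Total = 284.704 + 527.85 = 812.554 ≈ $812.55.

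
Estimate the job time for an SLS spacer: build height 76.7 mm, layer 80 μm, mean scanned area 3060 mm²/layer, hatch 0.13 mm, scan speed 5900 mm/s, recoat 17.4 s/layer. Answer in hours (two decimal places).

5.70 hours

Layer count = ceil(76.7 / 0.08) = 959.
Scan path per layer = 3060 / 0.13, so 23538.5 mm.
Laser time per layer = 23538.5 / 5900 = 3.9896 s.
Per-layer time = 3.9896 + 17.4 = 21.3896 s.
959 layers × 21.3896 s/layer = 20512.6264 s, i.e. 5.70 hours.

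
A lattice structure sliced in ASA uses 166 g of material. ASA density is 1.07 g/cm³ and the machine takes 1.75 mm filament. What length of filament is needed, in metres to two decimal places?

Extruded volume: 166/1.07 = 155.1402 cm³ (155140.2 mm³).
Cross-section of 1.75 mm filament: π·(1.75/2)² = 2.4053 mm².
Length = 155140.2 / 2.4053 = 64499.31 mm = 64.50 m.

64.50 m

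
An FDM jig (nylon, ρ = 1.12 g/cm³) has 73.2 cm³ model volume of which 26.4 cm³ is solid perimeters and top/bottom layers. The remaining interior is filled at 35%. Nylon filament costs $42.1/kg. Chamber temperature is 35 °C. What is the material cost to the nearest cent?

Interior volume = 73.2 − 26.4, so 46.8 cm³.
Deposited infill: 0.35 × 46.8 → 16.38 cm³.
Deposited volume = 26.4 + 16.38 = 42.78 cm³.
Mass: 42.78 × 1.12 → 47.9136 g.
Cost = 47.9136 g / 1000 × $42.1/kg = $2.02.

$2.02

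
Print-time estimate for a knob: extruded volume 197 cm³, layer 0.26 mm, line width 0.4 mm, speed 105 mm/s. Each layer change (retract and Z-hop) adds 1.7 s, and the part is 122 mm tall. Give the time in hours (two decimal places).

Line area: 0.26 × 0.4 → 0.104 mm².
Path length: 197000 mm³ / 0.104 mm² → 1894230.8 mm.
Print-move time = 1894230.8 / 105, so 18040.3 s.
Layers = ⌈122/0.26⌉ = 470.
Layer-change overhead: 470 × 1.7 → 799 s.
Altogether 18040.3 + 799 = 18839.3 s, i.e. 5.23 hours.

5.23 hours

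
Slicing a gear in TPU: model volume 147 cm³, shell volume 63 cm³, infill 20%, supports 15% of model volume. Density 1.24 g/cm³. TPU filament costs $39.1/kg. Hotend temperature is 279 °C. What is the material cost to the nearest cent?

$4.94

Volume inside the shell = 147 − 63, so 84 cm³.
Infill deposited = 0.20 × 84 = 16.8 cm³.
Support = 0.15 × 147 = 22.05 cm³.
Deposited volume = 63 + 16.8 + 22.05 = 101.85 cm³.
Mass: 101.85 × 1.24 → 126.294 g.
Cost = 126.294 g / 1000 × $39.1/kg = $4.94.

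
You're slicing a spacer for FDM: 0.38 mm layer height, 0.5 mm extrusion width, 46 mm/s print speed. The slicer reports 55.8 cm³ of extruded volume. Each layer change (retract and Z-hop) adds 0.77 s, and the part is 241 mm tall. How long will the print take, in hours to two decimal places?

1.91 hours

Bead cross-section: 0.38 × 0.5 → 0.19 mm².
Total extruded path = 55800/0.19 = 293684.2 mm.
Print-move time = 293684.2 / 46 = 6384.4 s.
Layer count = ceil(241 / 0.38) = 635.
Layer-change overhead: 635 × 0.77 → 488.95 s.
Altogether 6384.4 + 488.95 = 6873.35 s, i.e. 1.91 hours.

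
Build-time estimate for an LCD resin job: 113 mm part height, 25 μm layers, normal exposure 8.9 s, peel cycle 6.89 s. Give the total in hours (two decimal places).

19.83 hours

Layers = ⌈113/0.025⌉ = 4520.
Cycle time = 8.9 + 6.89, so 15.79 s.
Build time: 4520 × 15.79 s = 71370.8 s, i.e. 19.83 hours.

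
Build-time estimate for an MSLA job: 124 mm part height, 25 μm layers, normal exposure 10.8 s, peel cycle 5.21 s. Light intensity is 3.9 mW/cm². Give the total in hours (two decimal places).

22.06 hours

Layers = ⌈124/0.025⌉ = 4960.
Cycle time = 10.8 + 5.21 = 16.01 s.
Total = 4960 × 16.01 = 79409.6 s = 22.06 hours.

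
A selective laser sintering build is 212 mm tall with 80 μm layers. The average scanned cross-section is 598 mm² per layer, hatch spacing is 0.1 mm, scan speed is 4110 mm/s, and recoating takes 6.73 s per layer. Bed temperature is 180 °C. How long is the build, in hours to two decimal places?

Layers = ⌈212/0.08⌉ = 2650.
Per-layer scan distance = 598 / 0.1, so 5980 mm.
Per-layer scan time: 5980 / 4110 → 1.455 s.
Time per layer = 1.455 + 6.73, so 8.185 s.
Total: 2650 × 8.185 s = 21690.25 s → 6.03 hours.

6.03 hours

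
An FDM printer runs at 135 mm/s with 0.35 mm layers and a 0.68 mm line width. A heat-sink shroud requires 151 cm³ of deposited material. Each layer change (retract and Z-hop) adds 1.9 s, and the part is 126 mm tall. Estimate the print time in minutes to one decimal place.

89.7 minutes

Line area: 0.35 × 0.68 → 0.238 mm².
Path length: 151000 mm³ / 0.238 mm² → 634453.8 mm.
Extrusion time: 634453.8 / 135 → 4699.7 s.
Number of layers: 126 / 0.35 → 360 (rounded up).
Non-print overhead = 360 × 1.9 = 684 s.
Altogether 4699.7 + 684 = 5383.7 s, i.e. 89.7 minutes.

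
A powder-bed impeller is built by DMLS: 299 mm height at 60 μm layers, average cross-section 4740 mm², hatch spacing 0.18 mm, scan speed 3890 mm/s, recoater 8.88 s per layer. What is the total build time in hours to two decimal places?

21.67 hours

Layers = ⌈299/0.06⌉ = 4984.
Scan path per layer: 4740 / 0.18 → 26333.3 mm.
Laser time per layer = 26333.3 / 3890 = 6.7695 s.
Time per layer = 6.7695 + 8.88 = 15.6495 s.
Total: 4984 × 15.6495 s = 77997.108 s → 21.67 hours.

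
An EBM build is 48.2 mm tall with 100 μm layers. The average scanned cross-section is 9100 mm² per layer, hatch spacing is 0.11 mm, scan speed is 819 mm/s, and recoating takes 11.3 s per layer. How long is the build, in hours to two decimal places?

Layers = ⌈48.2/0.1⌉ = 482.
Hatch length per layer = 9100 / 0.11, so 82727.3 mm.
Per-layer scan time = 82727.3 / 819, so 101.0101 s.
Layer cycle: 101.0101 + 11.3 → 112.3101 s.
Build time = 482 × 112.3101 = 54133.4682 s = 15.04 hours.

15.04 hours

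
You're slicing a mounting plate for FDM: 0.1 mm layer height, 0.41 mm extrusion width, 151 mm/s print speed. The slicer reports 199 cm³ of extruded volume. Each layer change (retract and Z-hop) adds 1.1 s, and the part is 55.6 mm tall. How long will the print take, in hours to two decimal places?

9.10 hours

Line area: 0.1 × 0.41 → 0.041 mm².
Path length: 199000 mm³ / 0.041 mm² → 4853658.5 mm.
Print-move time = 4853658.5 / 151, so 32143.4 s.
Number of layers: 55.6 / 0.1 → 556 (rounded up).
Layer-change overhead = 556 × 1.1 = 611.6 s.
Total = 32143.4 + 611.6 = 32755 s = 9.10 hours.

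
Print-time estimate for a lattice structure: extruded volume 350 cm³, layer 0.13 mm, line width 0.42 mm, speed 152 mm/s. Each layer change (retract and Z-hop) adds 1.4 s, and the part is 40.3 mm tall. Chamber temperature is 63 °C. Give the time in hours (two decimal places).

11.84 hours

Bead cross-section: 0.13 × 0.42 → 0.0546 mm².
Toolpath length = 350 cm³ / 0.0546 mm² = 350000 / 0.0546 = 6410256.4 mm.
Print-move time = 6410256.4 / 152, so 42172.7 s.
Layers = ⌈40.3/0.13⌉ = 310.
Non-print overhead = 310 × 1.4 = 434 s.
Altogether 42172.7 + 434 = 42606.7 s, i.e. 11.84 hours.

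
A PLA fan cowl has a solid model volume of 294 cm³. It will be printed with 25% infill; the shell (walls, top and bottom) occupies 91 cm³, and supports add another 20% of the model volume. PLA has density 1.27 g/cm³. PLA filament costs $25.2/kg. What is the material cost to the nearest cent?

$6.42

Infill region: 294 − 91 → 203 cm³.
Infill volume = 0.25 × 203, so 50.75 cm³.
Support: 0.20 × 294 → 58.8 cm³.
Total extruded = 91 + 50.75 + 58.8, so 200.55 cm³.
Mass = 200.55 × 1.27 = 254.6985 g.
At $25.2/kg: 254.6985/1000 × 25.2 = $6.42.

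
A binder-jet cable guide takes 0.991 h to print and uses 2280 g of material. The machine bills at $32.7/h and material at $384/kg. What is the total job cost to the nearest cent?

Machine cost = 32.7 × 0.991 = $32.4057.
Material charge = 384 × 2280/1000, so $875.52.
Job cost: 32.4057 + 875.52 = 907.9257 ≈ $907.93.

$907.93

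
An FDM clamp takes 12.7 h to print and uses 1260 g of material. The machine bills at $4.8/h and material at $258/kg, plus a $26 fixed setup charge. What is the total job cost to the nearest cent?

Machine-time cost = 4.8 × 12.7, so $60.96.
Feedstock cost: 258 × 1260/1000 → $325.08.
Adding setup: 60.96 + 325.08 + 26 → $412.04.

$412.04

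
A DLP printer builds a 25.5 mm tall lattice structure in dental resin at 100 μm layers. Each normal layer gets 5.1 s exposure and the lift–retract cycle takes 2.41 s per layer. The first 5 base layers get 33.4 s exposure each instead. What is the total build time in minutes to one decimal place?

34.3 minutes

Number of layers: 25.5 / 0.1 → 255 (rounded up).
Base layers: 5 × (33.4 + 2.41) → 179.05 s.
Normal layers = 250 × (5.1 + 2.41), so 1877.5 s.
Total = 179.05 + 1877.5 = 2056.55 s = 34.3 minutes.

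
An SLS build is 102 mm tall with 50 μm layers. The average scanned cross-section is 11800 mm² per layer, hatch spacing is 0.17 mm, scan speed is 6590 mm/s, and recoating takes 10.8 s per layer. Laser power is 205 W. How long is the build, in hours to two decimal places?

12.09 hours

Layer count = ceil(102 / 0.05) = 2040.
Hatch length per layer = 11800 / 0.17 = 69411.8 mm.
Per-layer scan time = 69411.8 / 6590, so 10.5329 s.
Time per layer = 10.5329 + 10.8 = 21.3329 s.
Build time = 2040 × 21.3329 = 43519.116 s = 12.09 hours.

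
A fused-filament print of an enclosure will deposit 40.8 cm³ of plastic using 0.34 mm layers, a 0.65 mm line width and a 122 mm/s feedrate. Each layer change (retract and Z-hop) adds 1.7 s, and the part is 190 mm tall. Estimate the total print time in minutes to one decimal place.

Bead cross-section: 0.34 × 0.65 → 0.221 mm².
Path length: 40800 mm³ / 0.221 mm² → 184615.4 mm.
Print-move time: 184615.4 / 122 → 1513.2 s.
Number of layers: 190 / 0.34 → 559 (rounded up).
Non-print overhead = 559 × 1.7, so 950.3 s.
Total = 1513.2 + 950.3 = 2463.5 s = 41.1 minutes.

41.1 minutes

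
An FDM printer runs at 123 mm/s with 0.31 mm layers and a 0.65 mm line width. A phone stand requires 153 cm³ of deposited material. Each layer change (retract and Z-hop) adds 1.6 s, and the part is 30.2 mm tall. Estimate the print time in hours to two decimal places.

1.76 hours

Extrusion cross-section = 0.31 × 0.65 = 0.2015 mm².
Toolpath length = 153 cm³ / 0.2015 mm² = 153000 / 0.2015 = 759305.2 mm.
Extrusion time: 759305.2 / 123 → 6173.2 s.
Layer count = ceil(30.2 / 0.31) = 98.
Non-print overhead: 98 × 1.6 → 156.8 s.
Altogether 6173.2 + 156.8 = 6330 s, i.e. 1.76 hours.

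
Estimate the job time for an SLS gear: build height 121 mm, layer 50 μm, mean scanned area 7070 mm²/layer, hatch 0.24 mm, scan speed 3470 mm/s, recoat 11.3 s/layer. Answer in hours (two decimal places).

Number of layers: 121 / 0.05 → 2420 (rounded up).
Hatch length per layer = 7070 / 0.24, so 29458.3 mm.
Scan time per layer = 29458.3 / 3470, so 8.4894 s.
Time per layer = 8.4894 + 11.3 = 19.7894 s.
2420 layers × 19.7894 s/layer = 47890.348 s, i.e. 13.30 hours.

13.30 hours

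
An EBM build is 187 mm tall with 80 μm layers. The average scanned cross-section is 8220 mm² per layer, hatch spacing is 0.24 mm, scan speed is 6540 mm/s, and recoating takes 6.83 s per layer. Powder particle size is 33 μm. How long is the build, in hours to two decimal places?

Number of layers: 187 / 0.08 → 2338 (rounded up).
Scan path per layer: 8220 / 0.24 → 34250 mm.
Beam time per layer = 34250 / 6540, so 5.237 s.
Time per layer = 5.237 + 6.83, so 12.067 s.
Total: 2338 × 12.067 s = 28212.646 s → 7.84 hours.

7.84 hours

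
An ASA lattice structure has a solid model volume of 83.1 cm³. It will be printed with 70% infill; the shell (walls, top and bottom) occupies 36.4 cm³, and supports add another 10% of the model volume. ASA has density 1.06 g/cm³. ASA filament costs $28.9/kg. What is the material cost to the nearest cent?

$2.37

Volume inside the shell: 83.1 − 36.4 → 46.7 cm³.
Deposited infill: 0.70 × 46.7 → 32.69 cm³.
Support = 0.10 × 83.1 = 8.31 cm³.
Deposited volume = 36.4 + 32.69 + 8.31 = 77.4 cm³.
Mass: 77.4 × 1.06 → 82.044 g.
Cost = 82.044 g / 1000 × $28.9/kg = $2.37.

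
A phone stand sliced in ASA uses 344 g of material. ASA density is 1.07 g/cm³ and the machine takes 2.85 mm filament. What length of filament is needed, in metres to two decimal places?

50.40 m

Extruded volume: 344/1.07 = 321.4953 cm³ (321495.3 mm³).
Cross-section of 2.85 mm filament: π·(2.85/2)² = 6.3794 mm².
Length = 321495.3 / 6.3794 = 50395.85 mm = 50.40 m.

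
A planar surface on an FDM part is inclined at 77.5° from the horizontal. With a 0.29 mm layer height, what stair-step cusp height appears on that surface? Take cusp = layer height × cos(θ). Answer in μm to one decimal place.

Cusp = layer height × cos(77.5°) = 0.29 × 0.2164 = 0.062756 mm = 62.8 μm.

62.8 μm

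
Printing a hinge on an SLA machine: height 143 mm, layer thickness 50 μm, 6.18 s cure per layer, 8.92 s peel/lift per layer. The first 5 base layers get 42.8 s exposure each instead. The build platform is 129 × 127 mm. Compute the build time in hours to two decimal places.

12.05 hours

Layers = ⌈143/0.05⌉ = 2860.
Burn-in layers = 5 × (42.8 + 8.92), so 258.6 s.
Regular layers = 2855 × (6.18 + 8.92), so 43110.5 s.
Total = 258.6 + 43110.5 = 43369.1 s = 12.05 hours.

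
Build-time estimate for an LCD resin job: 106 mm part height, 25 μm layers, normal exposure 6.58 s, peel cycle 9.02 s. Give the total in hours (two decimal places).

18.37 hours

Number of layers: 106 / 0.025 → 4240 (rounded up).
Per-layer time = 6.58 + 9.02 = 15.6 s.
Total = 4240 × 15.6 = 66144 s = 18.37 hours.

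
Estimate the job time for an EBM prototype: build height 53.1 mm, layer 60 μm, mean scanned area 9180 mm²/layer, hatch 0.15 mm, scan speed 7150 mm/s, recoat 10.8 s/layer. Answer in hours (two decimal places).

Layers = ⌈53.1/0.06⌉ = 885.
Scan path per layer = 9180 / 0.15 = 61200 mm.
Beam time per layer = 61200 / 7150, so 8.5594 s.
Per-layer time: 8.5594 + 10.8 → 19.3594 s.
Total: 885 × 19.3594 s = 17133.069 s → 4.76 hours.

4.76 hours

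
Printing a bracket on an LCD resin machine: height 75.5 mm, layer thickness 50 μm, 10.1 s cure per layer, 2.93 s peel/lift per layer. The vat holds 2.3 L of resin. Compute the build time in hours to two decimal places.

5.47 hours

Layer count = ceil(75.5 / 0.05) = 1510.
Per-layer time: 10.1 + 2.93 → 13.03 s.
Total = 1510 × 13.03 = 19675.3 s = 5.47 hours.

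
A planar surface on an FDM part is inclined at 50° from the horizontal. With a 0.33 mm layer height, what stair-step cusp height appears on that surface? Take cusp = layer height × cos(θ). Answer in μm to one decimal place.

212.1 μm

h_c = t·cos θ = 0.33 × 0.6428 = 0.212124 mm (212.1 μm).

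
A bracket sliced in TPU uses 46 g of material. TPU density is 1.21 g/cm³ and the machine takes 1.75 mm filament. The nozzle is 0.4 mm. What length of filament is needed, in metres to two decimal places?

15.81 m

Extruded volume: 46/1.21 = 38.0165 cm³ (38016.5 mm³).
A = π r² = π × 0.875² = 2.4053 mm².
Length = 38016.5 / 2.4053 = 15805.3 mm = 15.81 m.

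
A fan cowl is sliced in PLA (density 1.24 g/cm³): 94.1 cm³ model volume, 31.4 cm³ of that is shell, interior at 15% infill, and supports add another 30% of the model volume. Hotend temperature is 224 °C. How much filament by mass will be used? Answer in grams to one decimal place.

85.6 g

Volume inside the shell = 94.1 − 31.4 = 62.7 cm³.
Infill volume = 0.15 × 62.7 = 9.405 cm³.
Support = 0.30 × 94.1, so 28.23 cm³.
Total extruded: 31.4 + 9.405 + 28.23 → 69.035 cm³.
Mass = 69.035 × 1.24 = 85.6034 g.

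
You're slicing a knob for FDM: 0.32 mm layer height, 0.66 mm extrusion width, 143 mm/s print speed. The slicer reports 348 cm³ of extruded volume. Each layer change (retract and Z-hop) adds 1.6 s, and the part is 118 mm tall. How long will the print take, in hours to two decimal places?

3.36 hours

Line area = 0.32 × 0.66 = 0.2112 mm².
Toolpath length = 348 cm³ / 0.2112 mm² = 348000 / 0.2112 = 1647727.3 mm.
Extrusion time = 1647727.3 / 143 = 11522.6 s.
Number of layers: 118 / 0.32 → 369 (rounded up).
Z-hop total = 369 × 1.6, so 590.4 s.
Altogether 11522.6 + 590.4 = 12113 s, i.e. 3.36 hours.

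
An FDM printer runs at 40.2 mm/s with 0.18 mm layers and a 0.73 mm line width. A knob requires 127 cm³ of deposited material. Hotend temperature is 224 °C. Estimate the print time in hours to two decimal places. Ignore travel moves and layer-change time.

Line area = 0.18 × 0.73 = 0.1314 mm².
Total extruded path = 127000/0.1314 = 966514.5 mm.
Print-move time = 966514.5 / 40.2, so 24042.6 s.
That's 24042.6 s → 6.68 hours.

6.68 hours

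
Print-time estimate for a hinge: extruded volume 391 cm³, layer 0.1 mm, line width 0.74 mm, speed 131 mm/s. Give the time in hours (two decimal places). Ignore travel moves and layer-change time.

Line area = 0.1 × 0.74 = 0.074 mm².
Toolpath length = 391 cm³ / 0.074 mm² = 391000 / 0.074 = 5283783.8 mm.
Extrusion time: 5283783.8 / 131 → 40334.2 s.
40334.2 s = 11.20 hours.

11.20 hours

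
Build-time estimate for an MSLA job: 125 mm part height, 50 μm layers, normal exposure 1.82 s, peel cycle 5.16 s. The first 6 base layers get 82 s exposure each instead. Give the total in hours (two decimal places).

Layer count = ceil(125 / 0.05) = 2500.
Base layers = 6 × (82 + 5.16), so 522.96 s.
Regular layers = 2494 × (1.82 + 5.16), so 17408.12 s.
Sum: 522.96 + 17408.12 = 17931.08 s → 4.98 hours.

4.98 hours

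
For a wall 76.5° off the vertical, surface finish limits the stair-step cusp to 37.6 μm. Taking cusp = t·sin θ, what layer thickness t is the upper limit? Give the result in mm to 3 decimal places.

t = h_c / sin θ = 0.0376 / 0.9724 = 0.039 mm.

0.039 mm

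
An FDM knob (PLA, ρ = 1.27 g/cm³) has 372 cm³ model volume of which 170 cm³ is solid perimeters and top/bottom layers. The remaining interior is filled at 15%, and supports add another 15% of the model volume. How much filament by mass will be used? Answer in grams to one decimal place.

325.2 g

Volume inside the shell: 372 − 170 → 202 cm³.
Deposited infill = 0.15 × 202, so 30.3 cm³.
Support = 0.15 × 372, so 55.8 cm³.
Total extruded = 170 + 30.3 + 55.8 = 256.1 cm³.
Mass = 256.1 × 1.27, so 325.247 g.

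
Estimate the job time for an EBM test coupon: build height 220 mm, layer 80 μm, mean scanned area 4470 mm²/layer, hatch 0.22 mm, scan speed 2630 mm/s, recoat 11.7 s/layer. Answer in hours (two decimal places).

14.84 hours

Layer count = ceil(220 / 0.08) = 2750.
Per-layer scan distance = 4470 / 0.22, so 20318.2 mm.
Beam time per layer = 20318.2 / 2630 = 7.7256 s.
Per-layer time = 7.7256 + 11.7 = 19.4256 s.
Total: 2750 × 19.4256 s = 53420.4 s → 14.84 hours.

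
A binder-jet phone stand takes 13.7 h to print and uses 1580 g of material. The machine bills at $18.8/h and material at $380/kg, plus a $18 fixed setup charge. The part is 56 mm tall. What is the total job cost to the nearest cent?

Time charge = 18.8 × 13.7 = $257.56.
Material cost = 380 × 1580/1000 = $600.40.
Adding setup: 257.56 + 600.40 + 18 → $875.96.

$875.96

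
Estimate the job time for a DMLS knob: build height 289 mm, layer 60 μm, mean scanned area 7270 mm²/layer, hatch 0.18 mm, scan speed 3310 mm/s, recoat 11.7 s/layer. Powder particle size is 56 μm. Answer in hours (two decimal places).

Number of layers: 289 / 0.06 → 4817 (rounded up).
Per-layer scan distance = 7270 / 0.18, so 40388.9 mm.
Scan time per layer = 40388.9 / 3310, so 12.2021 s.
Layer cycle = 12.2021 + 11.7, so 23.9021 s.
Build time = 4817 × 23.9021 = 115136.4157 s = 31.98 hours.

31.98 hours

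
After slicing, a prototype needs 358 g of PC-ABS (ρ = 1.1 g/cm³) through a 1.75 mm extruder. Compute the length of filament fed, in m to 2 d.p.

135.31 m

Volume = 358 g / 1.1 g·cm⁻³ = 325.4545 cm³ = 325454.5 mm³.
Filament cross-section = π × (1.75/2)² = 2.4053 mm².
Length = 325454.5 / 2.4053 = 135307.24 mm = 135.31 m.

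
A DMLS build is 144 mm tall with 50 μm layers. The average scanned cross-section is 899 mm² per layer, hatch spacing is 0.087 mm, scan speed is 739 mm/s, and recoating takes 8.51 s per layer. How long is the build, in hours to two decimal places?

17.99 hours

Number of layers: 144 / 0.05 → 2880 (rounded up).
Per-layer scan distance: 899 / 0.087 → 10333.3 mm.
Scan time per layer: 10333.3 / 739 → 13.9828 s.
Per-layer time: 13.9828 + 8.51 → 22.4928 s.
Total: 2880 × 22.4928 s = 64779.264 s → 17.99 hours.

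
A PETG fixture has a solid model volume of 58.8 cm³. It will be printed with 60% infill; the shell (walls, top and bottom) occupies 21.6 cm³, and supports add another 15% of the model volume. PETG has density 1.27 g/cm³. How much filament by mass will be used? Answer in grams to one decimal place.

Interior volume: 58.8 − 21.6 → 37.2 cm³.
Deposited infill: 0.60 × 37.2 → 22.32 cm³.
Support = 0.15 × 58.8 = 8.82 cm³.
Total printed volume: 21.6 + 22.32 + 8.82 → 52.74 cm³.
Mass = 52.74 × 1.27, so 66.9798 g.

67.0 g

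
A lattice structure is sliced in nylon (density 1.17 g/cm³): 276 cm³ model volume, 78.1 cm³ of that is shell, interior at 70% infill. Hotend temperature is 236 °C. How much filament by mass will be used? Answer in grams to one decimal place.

Volume inside the shell: 276 − 78.1 → 197.9 cm³.
Infill deposited = 0.70 × 197.9, so 138.53 cm³.
Deposited volume: 78.1 + 138.53 → 216.63 cm³.
Mass = 216.63 × 1.17, so 253.4571 g.

253.5 g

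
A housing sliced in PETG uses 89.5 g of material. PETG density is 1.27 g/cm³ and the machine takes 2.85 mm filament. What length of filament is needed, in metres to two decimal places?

11.05 m

Extruded volume: 89.5/1.27 = 70.4724 cm³ (70472.4 mm³).
Cross-section of 2.85 mm filament: π·(2.85/2)² = 6.3794 mm².
L = V/A = 70472.4/6.3794 = 11046.87 mm → 11.05 m.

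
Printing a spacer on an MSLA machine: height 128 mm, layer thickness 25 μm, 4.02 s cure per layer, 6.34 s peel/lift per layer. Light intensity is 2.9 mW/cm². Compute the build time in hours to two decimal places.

Layers = ⌈128/0.025⌉ = 5120.
Each layer takes = 4.02 + 6.34 = 10.36 s.
Build time: 5120 × 10.36 s = 53043.2 s, i.e. 14.73 hours.

14.73 hours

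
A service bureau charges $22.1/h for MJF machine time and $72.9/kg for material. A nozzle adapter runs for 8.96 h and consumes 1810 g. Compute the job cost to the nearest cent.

$329.97

Machine-time cost = 22.1 × 8.96 = $198.016.
Feedstock cost = 72.9 × 1810/1000, so $131.949.
Total = 198.016 + 131.949 = 329.965 ≈ $329.97.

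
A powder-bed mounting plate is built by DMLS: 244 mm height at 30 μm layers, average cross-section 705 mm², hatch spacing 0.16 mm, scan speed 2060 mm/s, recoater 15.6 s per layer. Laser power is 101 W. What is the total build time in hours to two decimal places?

Number of layers: 244 / 0.03 → 8134 (rounded up).
Hatch length per layer = 705 / 0.16 = 4406.3 mm.
Per-layer scan time: 4406.3 / 2060 → 2.139 s.
Layer cycle: 2.139 + 15.6 → 17.739 s.
Total: 8134 × 17.739 s = 144289.026 s → 40.08 hours.

40.08 hours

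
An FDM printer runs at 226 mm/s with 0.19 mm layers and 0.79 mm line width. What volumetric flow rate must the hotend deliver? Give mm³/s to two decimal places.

A: 0.19 × 0.79 → 0.1501 mm².
Q = v·A = 226 × 0.1501 = 33.92 mm³/s.

33.92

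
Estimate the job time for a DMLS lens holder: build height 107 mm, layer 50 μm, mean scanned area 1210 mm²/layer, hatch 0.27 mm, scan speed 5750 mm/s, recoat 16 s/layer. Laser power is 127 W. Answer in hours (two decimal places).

Layer count = ceil(107 / 0.05) = 2140.
Scan path per layer = 1210 / 0.27, so 4481.5 mm.
Laser time per layer = 4481.5 / 5750 = 0.7794 s.
Layer cycle = 0.7794 + 16, so 16.7794 s.
Total: 2140 × 16.7794 s = 35907.916 s → 9.97 hours.

9.97 hours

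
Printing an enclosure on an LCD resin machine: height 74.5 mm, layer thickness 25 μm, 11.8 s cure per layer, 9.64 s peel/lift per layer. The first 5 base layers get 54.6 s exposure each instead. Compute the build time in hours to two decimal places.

Layers = ⌈74.5/0.025⌉ = 2980.
Base layers = 5 × (54.6 + 9.64) = 321.2 s.
Normal layers = 2975 × (11.8 + 9.64) = 63784 s.
Sum: 321.2 + 63784 = 64105.2 s → 17.81 hours.

17.81 hours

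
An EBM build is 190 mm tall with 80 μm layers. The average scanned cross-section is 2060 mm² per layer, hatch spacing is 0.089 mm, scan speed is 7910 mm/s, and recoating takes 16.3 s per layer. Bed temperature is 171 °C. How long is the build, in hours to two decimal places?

Number of layers: 190 / 0.08 → 2375 (rounded up).
Hatch length per layer: 2060 / 0.089 → 23146.1 mm.
Beam time per layer: 23146.1 / 7910 → 2.9262 s.
Per-layer time = 2.9262 + 16.3 = 19.2262 s.
Build time = 2375 × 19.2262 = 45662.225 s = 12.68 hours.

12.68 hours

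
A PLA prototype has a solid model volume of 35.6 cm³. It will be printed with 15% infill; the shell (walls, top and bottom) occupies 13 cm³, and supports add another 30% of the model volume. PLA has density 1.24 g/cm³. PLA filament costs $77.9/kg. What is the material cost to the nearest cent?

Infill region: 35.6 − 13 → 22.6 cm³.
Deposited infill = 0.15 × 22.6, so 3.39 cm³.
Support = 0.30 × 35.6 = 10.68 cm³.
Total extruded: 13 + 3.39 + 10.68 → 27.07 cm³.
Mass = 27.07 × 1.24 = 33.5668 g.
At $77.9/kg: 33.5668/1000 × 77.9 = $2.61.

$2.61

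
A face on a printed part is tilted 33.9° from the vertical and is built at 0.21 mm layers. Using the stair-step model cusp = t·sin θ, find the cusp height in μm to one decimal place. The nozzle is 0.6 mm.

sin(33.9°) = 0.5577, so cusp = 0.21 × 0.5577 = 0.117117 mm → 117.1 μm.

117.1 μm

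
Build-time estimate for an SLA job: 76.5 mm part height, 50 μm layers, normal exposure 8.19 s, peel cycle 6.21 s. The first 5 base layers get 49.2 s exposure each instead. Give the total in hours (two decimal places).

6.18 hours

Number of layers: 76.5 / 0.05 → 1530 (rounded up).
Bottom layers = 5 × (49.2 + 6.21) = 277.05 s.
Remaining layers = 1525 × (8.19 + 6.21) = 21960 s.
Sum: 277.05 + 21960 = 22237.05 s → 6.18 hours.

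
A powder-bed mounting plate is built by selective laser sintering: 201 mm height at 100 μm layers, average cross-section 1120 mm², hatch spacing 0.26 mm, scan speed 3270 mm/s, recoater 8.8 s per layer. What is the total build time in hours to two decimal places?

5.65 hours

Number of layers: 201 / 0.1 → 2010 (rounded up).
Hatch length per layer = 1120 / 0.26 = 4307.7 mm.
Laser time per layer = 4307.7 / 3270, so 1.3173 s.
Layer cycle = 1.3173 + 8.8 = 10.1173 s.
Build time = 2010 × 10.1173 = 20335.773 s = 5.65 hours.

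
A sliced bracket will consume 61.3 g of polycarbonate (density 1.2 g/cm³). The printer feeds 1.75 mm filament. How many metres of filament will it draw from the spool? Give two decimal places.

Extruded volume: 61.3/1.2 = 51.0833 cm³ (51083.3 mm³).
A = π r² = π × 0.875² = 2.4053 mm².
Length = 51083.3 / 2.4053 = 21237.81 mm = 21.24 m.

21.24 m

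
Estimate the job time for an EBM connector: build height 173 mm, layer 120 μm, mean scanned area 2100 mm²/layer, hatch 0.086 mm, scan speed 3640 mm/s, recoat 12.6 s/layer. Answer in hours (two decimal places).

Number of layers: 173 / 0.12 → 1442 (rounded up).
Hatch length per layer = 2100 / 0.086 = 24418.6 mm.
Scan time per layer = 24418.6 / 3640, so 6.7084 s.
Per-layer time = 6.7084 + 12.6, so 19.3084 s.
Build time = 1442 × 19.3084 = 27842.7128 s = 7.73 hours.

7.73 hours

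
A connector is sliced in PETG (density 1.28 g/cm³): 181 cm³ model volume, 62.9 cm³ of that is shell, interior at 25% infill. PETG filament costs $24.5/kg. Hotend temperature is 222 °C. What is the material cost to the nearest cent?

$2.90

Volume inside the shell = 181 − 62.9 = 118.1 cm³.
Infill deposited: 0.25 × 118.1 → 29.525 cm³.
Deposited volume = 62.9 + 29.525 = 92.425 cm³.
Mass: 92.425 × 1.28 → 118.304 g.
Cost = 118.304 g / 1000 × $24.5/kg = $2.90.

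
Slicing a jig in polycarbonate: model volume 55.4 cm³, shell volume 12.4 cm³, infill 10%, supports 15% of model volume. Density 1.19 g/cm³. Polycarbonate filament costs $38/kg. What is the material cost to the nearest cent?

$1.13

Interior volume = 55.4 − 12.4 = 43 cm³.
Deposited infill = 0.10 × 43, so 4.3 cm³.
Support = 0.15 × 55.4 = 8.31 cm³.
Total printed volume: 12.4 + 4.3 + 8.31 → 25.01 cm³.
Mass = 25.01 × 1.19 = 29.7619 g.
At $38/kg: 29.7619/1000 × 38 = $1.13.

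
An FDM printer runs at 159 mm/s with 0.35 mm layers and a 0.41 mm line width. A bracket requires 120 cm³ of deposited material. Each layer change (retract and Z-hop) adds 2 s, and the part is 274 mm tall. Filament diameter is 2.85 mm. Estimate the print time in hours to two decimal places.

1.90 hours

Line area: 0.35 × 0.41 → 0.1435 mm².
Path length: 120000 mm³ / 0.1435 mm² → 836236.9 mm.
Time extruding = 836236.9 / 159, so 5259.4 s.
Layer count = ceil(274 / 0.35) = 783.
Non-print overhead = 783 × 2, so 1566 s.
Total = 5259.4 + 1566 = 6825.4 s = 1.90 hours.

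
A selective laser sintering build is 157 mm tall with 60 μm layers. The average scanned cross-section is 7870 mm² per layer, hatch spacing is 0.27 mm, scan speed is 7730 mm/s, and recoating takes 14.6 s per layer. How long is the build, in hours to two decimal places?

13.35 hours

Layers = ⌈157/0.06⌉ = 2617.
Scan path per layer = 7870 / 0.27, so 29148.1 mm.
Laser time per layer = 29148.1 / 7730 = 3.7708 s.
Layer cycle = 3.7708 + 14.6, so 18.3708 s.
Total: 2617 × 18.3708 s = 48076.3836 s → 13.35 hours.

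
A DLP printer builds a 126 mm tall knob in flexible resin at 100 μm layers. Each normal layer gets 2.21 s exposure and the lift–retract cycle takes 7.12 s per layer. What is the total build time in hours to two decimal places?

Layers = ⌈126/0.1⌉ = 1260.
Each layer takes = 2.21 + 7.12 = 9.33 s.
Total = 1260 × 9.33 = 11755.8 s = 3.27 hours.

3.27 hours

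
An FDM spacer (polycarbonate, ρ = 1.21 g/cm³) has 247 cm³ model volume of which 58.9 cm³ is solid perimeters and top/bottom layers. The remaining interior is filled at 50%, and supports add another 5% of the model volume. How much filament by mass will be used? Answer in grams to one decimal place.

200.0 g

Volume inside the shell: 247 − 58.9 → 188.1 cm³.
Infill volume = 0.50 × 188.1 = 94.05 cm³.
Support: 0.05 × 247 → 12.35 cm³.
Deposited volume: 58.9 + 94.05 + 12.35 → 165.3 cm³.
Mass: 165.3 × 1.21 → 200.013 g.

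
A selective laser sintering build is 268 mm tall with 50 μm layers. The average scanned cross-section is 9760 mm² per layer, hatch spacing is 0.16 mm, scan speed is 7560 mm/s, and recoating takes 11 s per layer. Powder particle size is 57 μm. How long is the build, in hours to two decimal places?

28.39 hours

Number of layers: 268 / 0.05 → 5360 (rounded up).
Per-layer scan distance = 9760 / 0.16, so 61000 mm.
Scan time per layer: 61000 / 7560 → 8.0688 s.
Time per layer = 8.0688 + 11, so 19.0688 s.
Build time = 5360 × 19.0688 = 102208.768 s = 28.39 hours.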